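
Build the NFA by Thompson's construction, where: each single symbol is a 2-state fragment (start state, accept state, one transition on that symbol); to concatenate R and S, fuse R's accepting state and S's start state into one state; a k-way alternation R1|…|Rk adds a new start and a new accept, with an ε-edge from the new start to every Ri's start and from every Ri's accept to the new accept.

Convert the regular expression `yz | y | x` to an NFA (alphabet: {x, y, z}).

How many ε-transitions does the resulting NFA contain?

By structural recursion:
Each of the 4 symbol leaves contributes 0 ε-transitions.
  yz → 0 ε-transitions
  yz | y | x → 6 ε-transitions

6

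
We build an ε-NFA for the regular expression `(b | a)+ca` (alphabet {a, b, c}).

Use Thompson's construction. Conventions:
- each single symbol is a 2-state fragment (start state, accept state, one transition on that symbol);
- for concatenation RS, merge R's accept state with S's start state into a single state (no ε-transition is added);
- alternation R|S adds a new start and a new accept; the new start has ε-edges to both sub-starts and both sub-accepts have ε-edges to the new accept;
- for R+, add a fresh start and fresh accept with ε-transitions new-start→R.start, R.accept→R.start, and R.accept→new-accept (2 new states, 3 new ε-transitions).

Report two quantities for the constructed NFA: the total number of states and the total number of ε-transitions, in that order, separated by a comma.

Building bottom-up:
Each of the 4 symbol leaves contributes 2 states and 0 ε-transitions.
  b | a — 6 states, 4 ε-transitions
  (b | a)+ — 8 states, 7 ε-transitions
  (b | a)+ca — 10 states, 7 ε-transitions

10, 7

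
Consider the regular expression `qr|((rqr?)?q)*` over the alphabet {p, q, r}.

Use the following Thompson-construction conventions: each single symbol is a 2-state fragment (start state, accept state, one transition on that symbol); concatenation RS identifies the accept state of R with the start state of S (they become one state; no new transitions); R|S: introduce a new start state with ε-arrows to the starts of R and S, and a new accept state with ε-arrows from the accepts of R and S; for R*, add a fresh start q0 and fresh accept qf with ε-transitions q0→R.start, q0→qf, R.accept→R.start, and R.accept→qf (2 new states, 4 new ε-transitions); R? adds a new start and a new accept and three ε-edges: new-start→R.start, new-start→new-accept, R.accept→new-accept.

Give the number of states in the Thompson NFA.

Building bottom-up:
Each of the 6 symbol leaves contributes a 2-state fragment.
  qr — 3 states
  r? — 4 states
  rqr? — 6 states
  (rqr?)? — 8 states
  (rqr?)?q — 9 states
  ((rqr?)?q)* — 11 states
  qr|((rqr?)?q)* — 16 states

16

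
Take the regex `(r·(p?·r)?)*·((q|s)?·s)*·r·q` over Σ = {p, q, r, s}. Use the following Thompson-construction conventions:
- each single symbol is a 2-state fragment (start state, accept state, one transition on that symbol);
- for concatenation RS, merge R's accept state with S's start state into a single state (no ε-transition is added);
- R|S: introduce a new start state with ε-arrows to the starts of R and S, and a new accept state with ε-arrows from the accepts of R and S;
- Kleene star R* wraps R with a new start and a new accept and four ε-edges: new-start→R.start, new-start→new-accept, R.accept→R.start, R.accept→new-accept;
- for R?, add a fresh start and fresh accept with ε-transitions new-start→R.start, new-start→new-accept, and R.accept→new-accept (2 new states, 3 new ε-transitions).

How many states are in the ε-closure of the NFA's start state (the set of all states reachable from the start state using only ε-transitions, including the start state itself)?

Work bottom-up. For each fragment F, track |ε-closure(F.start)| and whether F's accept lies in that closure (i.e. whether F accepts ε). A single-symbol fragment has closure size 1 and does not accept ε.
  p? : new start has ε-edges to the inner start and to the new accept, so |closure| = 2 + 1 = 3
  p?·r : the left operand accepts ε, so the closure extends into the next operand (the shared merged state is already counted); |closure| = 3 + (1−1) = 3
  (p?·r)? : new start has ε-edges to the inner start and to the new accept, so |closure| = 2 + 3 = 5
  r·(p?·r)? : same as the first factor's closure: |closure| = 1
  (r·(p?·r)?)* : new start has ε-edges to the inner start and to the new accept, so |closure| = 2 + 1 = 3
  q|s : |closure| = 1 + 1 + 1 = 3 (the new accept is not ε-reachable since no branch accepts ε)
  (q|s)? : new start has ε-edges to the inner start and to the new accept, so |closure| = 2 + 3 = 5
  (q|s)?·s : |closure| = 5 + (1−1) = 5 (closure spills across the concat boundary because the left factor accepts ε)
  ((q|s)?·s)* : the star's fresh start ε-reaches both the body's start and the fresh accept: |closure| = 2 + 5 = 7
  (r·(p?·r)?)*·((q|s)?·s)*·r·q : the left operand accepts ε, so the closure extends into the next operand (the shared merged state is already counted); |closure| = 3 + (7−1) + (1−1) = 9

9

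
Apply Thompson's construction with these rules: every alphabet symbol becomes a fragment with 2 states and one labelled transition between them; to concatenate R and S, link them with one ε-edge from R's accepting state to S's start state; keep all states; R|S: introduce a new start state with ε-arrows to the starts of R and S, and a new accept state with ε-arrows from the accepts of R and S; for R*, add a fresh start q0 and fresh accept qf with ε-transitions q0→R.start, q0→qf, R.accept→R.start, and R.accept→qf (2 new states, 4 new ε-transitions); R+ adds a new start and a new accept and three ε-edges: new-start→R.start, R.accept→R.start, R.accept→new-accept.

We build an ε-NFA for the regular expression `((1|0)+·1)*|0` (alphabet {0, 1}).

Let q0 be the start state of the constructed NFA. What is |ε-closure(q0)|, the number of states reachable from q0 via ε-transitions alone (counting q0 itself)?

Let C(F) = |ε-closure(F.start)| within fragment F, and note whether F accepts ε. Symbol fragments have C = 1 and do not accept ε. Then:
  1|0 → new start ε-reaches every alternative's start; none of them accept ε, so the new accept is not reached: |closure| = 1 + 1 + 1 = 3
  (1|0)+ → new start ε-reaches only the body's start; the new accept needs a symbol first: |closure| = 1 + 3 = 4
  (1|0)+·1 → same as the first factor's closure: |closure| = 4
  ((1|0)+·1)* → the star's fresh start ε-reaches both the body's start and the fresh accept: |closure| = 2 + 4 = 6
  ((1|0)+·1)*|0 → new start ε-reaches every alternative's start; at least one alternative accepts ε, so the union's new accept is reached too: |closure| = 1 + 6 + 1 + 1 = 9

9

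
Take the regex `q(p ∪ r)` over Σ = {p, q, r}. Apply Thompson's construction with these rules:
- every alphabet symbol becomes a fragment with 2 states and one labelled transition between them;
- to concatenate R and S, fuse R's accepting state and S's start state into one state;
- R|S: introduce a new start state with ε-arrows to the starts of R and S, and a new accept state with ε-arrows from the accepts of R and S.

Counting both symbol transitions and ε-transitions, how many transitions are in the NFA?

7

Recursing over subexpressions:
Each of the 3 symbol leaves contributes 1 transition (1 symbol, 0 ε).
  p ∪ r — 6 transitions (2 symbol, 4 ε)
  q(p ∪ r) — 7 transitions (3 symbol, 4 ε)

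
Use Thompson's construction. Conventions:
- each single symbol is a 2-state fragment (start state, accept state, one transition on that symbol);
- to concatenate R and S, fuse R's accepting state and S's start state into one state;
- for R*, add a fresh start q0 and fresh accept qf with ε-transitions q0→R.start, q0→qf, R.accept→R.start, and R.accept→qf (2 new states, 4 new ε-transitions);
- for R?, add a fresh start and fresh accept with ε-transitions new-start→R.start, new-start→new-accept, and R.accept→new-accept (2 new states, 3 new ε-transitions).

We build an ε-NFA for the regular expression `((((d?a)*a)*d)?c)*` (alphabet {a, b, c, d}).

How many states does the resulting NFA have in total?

16

Bottom-up over the parse tree:
Each of the 5 symbol leaves contributes a 2-state fragment.
  d? = 4 states
  d?a = 5 states
  (d?a)* = 7 states
  (d?a)*a = 8 states
  ((d?a)*a)* = 10 states
  ((d?a)*a)*d = 11 states
  (((d?a)*a)*d)? = 13 states
  (((d?a)*a)*d)?c = 14 states
  ((((d?a)*a)*d)?c)* = 16 states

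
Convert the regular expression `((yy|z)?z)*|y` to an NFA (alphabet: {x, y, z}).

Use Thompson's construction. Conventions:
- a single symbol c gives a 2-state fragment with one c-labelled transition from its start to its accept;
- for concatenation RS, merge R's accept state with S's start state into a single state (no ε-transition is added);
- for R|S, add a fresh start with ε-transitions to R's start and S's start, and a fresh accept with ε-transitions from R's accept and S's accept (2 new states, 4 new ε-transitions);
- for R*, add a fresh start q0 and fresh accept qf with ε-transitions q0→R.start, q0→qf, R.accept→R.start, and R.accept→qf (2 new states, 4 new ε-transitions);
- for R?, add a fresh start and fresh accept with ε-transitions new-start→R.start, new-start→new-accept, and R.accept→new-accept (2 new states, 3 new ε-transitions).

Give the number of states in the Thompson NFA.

Recursing over subexpressions:
Each of the 5 symbol leaves contributes a 2-state fragment.
  yy : 3 states
  yy|z : 7 states
  (yy|z)? : 9 states
  (yy|z)?z : 10 states
  ((yy|z)?z)* : 12 states
  ((yy|z)?z)*|y : 16 states

16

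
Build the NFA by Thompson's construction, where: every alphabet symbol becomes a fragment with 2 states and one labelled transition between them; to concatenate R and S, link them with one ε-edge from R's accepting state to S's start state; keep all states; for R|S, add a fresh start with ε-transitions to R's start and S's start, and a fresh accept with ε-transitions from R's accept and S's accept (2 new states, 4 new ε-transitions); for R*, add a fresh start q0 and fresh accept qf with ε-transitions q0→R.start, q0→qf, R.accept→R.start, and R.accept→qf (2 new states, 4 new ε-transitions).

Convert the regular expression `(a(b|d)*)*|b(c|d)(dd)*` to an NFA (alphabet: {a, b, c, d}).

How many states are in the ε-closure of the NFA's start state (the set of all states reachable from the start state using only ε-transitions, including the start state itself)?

6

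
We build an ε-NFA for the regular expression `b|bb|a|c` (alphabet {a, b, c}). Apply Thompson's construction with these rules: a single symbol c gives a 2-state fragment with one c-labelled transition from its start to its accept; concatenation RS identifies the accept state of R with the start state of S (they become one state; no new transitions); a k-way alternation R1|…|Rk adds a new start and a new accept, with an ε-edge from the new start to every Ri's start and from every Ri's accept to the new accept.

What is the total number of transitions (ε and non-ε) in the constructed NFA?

Building bottom-up:
Each of the 5 symbol leaves contributes 1 transition (1 symbol, 0 ε).
  bb — 2 transitions (2 symbol, 0 ε)
  b|bb|a|c — 13 transitions (5 symbol, 8 ε)

13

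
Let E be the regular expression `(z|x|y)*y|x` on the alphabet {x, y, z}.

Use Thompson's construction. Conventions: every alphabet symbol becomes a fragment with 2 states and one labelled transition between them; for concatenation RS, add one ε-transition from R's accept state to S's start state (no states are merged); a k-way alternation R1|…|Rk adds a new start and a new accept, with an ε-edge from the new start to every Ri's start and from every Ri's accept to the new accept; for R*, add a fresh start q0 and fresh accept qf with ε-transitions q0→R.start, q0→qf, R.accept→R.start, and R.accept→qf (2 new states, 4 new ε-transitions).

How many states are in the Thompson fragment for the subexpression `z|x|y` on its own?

8

Fragment for `z|x|y`:
Each of the 3 symbol leaves contributes a 2-state fragment.
  z|x|y — 8 states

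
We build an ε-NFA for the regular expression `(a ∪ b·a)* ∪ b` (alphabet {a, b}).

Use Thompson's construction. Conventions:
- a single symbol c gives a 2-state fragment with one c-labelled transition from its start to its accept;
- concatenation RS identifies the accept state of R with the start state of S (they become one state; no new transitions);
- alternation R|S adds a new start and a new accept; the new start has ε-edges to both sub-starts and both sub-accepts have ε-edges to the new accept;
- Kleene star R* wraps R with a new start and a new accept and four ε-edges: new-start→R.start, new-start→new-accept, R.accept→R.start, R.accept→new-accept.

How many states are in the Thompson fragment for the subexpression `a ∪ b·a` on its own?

Fragment for `a ∪ b·a`:
Each of the 3 symbol leaves contributes a 2-state fragment.
  b·a — 3 states
  a ∪ b·a — 7 states

7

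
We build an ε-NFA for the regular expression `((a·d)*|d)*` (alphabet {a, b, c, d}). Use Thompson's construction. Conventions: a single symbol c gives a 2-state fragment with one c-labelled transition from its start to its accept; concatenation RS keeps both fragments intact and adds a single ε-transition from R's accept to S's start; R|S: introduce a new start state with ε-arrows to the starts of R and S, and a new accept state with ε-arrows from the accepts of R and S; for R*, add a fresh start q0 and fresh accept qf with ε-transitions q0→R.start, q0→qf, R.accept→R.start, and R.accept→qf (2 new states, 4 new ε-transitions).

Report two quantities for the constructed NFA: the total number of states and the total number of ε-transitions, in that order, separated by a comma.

Recursing over subexpressions:
Each of the 3 symbol leaves contributes 2 states and 0 ε-transitions.
  a·d : 4 states, 1 ε-transition
  (a·d)* : 6 states, 5 ε-transitions
  (a·d)*|d : 10 states, 9 ε-transitions
  ((a·d)*|d)* : 12 states, 13 ε-transitions

12, 13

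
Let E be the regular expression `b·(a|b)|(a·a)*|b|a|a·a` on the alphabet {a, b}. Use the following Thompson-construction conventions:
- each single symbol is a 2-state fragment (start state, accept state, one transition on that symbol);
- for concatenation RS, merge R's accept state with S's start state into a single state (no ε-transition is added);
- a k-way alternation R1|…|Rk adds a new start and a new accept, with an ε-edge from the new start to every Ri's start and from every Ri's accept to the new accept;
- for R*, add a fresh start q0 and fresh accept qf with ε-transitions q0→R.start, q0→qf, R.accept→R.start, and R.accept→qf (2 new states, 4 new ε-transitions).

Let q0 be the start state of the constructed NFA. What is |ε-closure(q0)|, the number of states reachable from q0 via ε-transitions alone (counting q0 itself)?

9

Let C(F) = |ε-closure(F.start)| within fragment F, and note whether F accepts ε. Symbol fragments have C = 1 and do not accept ε. Then:
  a|b → |ε-closure| = 1 + 1 + 1 = 3 (the new accept is not ε-reachable since no branch accepts ε)
  b·(a|b) → |ε-closure| equals the left operand's closure size = 1 (its accept is not ε-reachable, so the closure stops there)
  a·a → same as the first factor's closure: |ε-closure| = 1
  (a·a)* → |ε-closure| = 1 (new start) + 1 (body) + 1 (new accept) = 3
  a·a → |ε-closure| equals the left operand's closure size = 1 (its accept is not ε-reachable, so the closure stops there)
  b·(a|b)|(a·a)*|b|a|a·a → new start ε-reaches every alternative's start; at least one alternative accepts ε, so the union's new accept is reached too: |ε-closure| = 1 + 1 + 3 + 1 + 1 + 1 + 1 = 9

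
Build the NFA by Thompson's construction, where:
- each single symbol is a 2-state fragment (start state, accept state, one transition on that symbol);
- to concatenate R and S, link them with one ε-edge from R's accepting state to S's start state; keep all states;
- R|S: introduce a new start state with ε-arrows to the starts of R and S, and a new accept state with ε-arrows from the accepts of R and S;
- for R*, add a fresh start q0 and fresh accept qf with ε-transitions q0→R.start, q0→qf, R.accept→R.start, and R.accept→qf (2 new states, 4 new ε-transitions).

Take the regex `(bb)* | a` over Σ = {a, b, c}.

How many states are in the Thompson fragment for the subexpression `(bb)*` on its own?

Fragment for `(bb)*`:
Each of the 2 symbol leaves contributes a 2-state fragment.
  bb = 4 states
  (bb)* = 6 states

6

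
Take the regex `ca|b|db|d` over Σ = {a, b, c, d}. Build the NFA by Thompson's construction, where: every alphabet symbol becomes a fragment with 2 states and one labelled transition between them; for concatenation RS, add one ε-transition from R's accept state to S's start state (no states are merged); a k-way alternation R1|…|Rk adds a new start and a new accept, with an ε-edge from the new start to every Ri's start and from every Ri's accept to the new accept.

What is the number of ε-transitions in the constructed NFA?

10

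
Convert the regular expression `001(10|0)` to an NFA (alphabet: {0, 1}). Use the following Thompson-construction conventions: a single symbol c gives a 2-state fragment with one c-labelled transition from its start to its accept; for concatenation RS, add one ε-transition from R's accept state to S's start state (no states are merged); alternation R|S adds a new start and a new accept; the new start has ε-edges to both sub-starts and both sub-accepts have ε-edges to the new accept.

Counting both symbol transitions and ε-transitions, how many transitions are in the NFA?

Building bottom-up:
Each of the 6 symbol leaves contributes 1 transition (1 symbol, 0 ε).
  10 = 3 transitions (2 symbol, 1 ε)
  10|0 = 8 transitions (3 symbol, 5 ε)
  001(10|0) = 14 transitions (6 symbol, 8 ε)

14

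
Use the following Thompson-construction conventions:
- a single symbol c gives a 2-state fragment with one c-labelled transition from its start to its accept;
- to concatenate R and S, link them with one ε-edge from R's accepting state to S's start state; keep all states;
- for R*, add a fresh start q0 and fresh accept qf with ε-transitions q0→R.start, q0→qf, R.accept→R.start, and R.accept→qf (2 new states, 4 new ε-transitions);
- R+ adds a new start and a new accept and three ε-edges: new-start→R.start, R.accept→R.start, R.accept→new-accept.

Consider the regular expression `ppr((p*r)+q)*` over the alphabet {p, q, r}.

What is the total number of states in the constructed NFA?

Bottom-up over the parse tree:
Each of the 6 symbol leaves contributes a 2-state fragment.
  p* : 4 states
  p*r : 6 states
  (p*r)+ : 8 states
  (p*r)+q : 10 states
  ((p*r)+q)* : 12 states
  ppr((p*r)+q)* : 18 states

18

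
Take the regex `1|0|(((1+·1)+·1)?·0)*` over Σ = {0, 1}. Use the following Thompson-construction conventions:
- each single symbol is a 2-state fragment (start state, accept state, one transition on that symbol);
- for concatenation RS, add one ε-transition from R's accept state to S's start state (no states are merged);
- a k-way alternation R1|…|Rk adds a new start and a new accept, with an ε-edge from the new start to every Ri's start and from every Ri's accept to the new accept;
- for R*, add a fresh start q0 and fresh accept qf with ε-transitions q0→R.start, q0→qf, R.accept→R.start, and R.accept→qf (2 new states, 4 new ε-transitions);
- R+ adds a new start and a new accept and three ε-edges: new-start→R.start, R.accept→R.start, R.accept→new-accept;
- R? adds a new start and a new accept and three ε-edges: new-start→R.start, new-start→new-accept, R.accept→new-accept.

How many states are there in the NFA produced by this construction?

22

Per subexpression:
Each of the 6 symbol leaves contributes a 2-state fragment.
  1+ → 4 states
  1+·1 → 6 states
  (1+·1)+ → 8 states
  (1+·1)+·1 → 10 states
  ((1+·1)+·1)? → 12 states
  ((1+·1)+·1)?·0 → 14 states
  (((1+·1)+·1)?·0)* → 16 states
  1|0|(((1+·1)+·1)?·0)* → 22 states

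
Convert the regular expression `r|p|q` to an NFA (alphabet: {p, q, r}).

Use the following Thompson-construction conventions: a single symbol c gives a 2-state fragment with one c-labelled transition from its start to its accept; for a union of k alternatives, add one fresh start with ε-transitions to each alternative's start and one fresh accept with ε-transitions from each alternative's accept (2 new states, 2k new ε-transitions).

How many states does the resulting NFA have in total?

8

Bottom-up over the parse tree:
Each of the 3 symbol leaves contributes a 2-state fragment.
  r|p|q — 8 states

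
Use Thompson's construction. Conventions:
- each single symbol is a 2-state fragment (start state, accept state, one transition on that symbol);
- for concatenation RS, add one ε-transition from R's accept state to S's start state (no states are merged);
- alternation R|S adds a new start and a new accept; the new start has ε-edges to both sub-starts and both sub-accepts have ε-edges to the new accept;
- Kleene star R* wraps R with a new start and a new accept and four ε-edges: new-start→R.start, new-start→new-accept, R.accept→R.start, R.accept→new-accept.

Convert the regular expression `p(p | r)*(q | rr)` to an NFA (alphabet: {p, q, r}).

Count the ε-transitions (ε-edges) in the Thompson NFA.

15

By structural recursion:
Each of the 6 symbol leaves contributes 0 ε-transitions.
  p | r → 4 ε-transitions
  (p | r)* → 8 ε-transitions
  rr → 1 ε-transition
  q | rr → 5 ε-transitions
  p(p | r)*(q | rr) → 15 ε-transitions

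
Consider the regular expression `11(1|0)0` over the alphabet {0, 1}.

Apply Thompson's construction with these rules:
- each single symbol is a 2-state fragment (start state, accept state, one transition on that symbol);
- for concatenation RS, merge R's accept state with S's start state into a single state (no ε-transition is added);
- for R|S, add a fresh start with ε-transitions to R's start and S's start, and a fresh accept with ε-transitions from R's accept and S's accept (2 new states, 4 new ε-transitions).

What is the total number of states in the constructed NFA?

Recursing over subexpressions:
Each of the 5 symbol leaves contributes a 2-state fragment.
  1|0 → 6 states
  11(1|0)0 → 9 states

9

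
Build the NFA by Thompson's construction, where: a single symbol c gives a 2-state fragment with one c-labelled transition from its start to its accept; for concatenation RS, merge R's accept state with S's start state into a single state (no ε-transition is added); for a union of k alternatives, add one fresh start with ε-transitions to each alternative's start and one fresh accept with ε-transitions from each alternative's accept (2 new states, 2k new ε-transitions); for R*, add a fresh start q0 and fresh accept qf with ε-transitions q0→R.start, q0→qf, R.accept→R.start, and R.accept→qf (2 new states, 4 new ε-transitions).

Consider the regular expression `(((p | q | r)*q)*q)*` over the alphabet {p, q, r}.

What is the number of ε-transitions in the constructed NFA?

Building bottom-up:
Each of the 5 symbol leaves contributes 0 ε-transitions.
  p | q | r : 6 ε-transitions
  (p | q | r)* : 10 ε-transitions
  (p | q | r)*q : 10 ε-transitions
  ((p | q | r)*q)* : 14 ε-transitions
  ((p | q | r)*q)*q : 14 ε-transitions
  (((p | q | r)*q)*q)* : 18 ε-transitions

18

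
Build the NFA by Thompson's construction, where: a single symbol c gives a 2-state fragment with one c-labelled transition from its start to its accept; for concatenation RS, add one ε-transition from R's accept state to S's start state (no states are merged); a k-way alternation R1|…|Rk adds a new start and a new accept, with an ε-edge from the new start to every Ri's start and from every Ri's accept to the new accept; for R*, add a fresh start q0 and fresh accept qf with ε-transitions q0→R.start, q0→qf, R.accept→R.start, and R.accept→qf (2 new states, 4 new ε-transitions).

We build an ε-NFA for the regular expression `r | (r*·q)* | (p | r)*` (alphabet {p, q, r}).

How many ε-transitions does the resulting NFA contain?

23

Building bottom-up:
Each of the 5 symbol leaves contributes 0 ε-transitions.
  r* = 4 ε-transitions
  r*·q = 5 ε-transitions
  (r*·q)* = 9 ε-transitions
  p | r = 4 ε-transitions
  (p | r)* = 8 ε-transitions
  r | (r*·q)* | (p | r)* = 23 ε-transitions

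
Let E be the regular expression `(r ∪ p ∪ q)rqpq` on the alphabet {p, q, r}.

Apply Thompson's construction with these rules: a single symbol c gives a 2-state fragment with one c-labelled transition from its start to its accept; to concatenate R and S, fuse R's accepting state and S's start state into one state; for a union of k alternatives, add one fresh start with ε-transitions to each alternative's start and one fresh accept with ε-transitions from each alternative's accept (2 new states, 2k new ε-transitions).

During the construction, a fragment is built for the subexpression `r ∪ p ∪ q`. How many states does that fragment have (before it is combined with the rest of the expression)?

Fragment for `r ∪ p ∪ q`:
Each of the 3 symbol leaves contributes a 2-state fragment.
  r ∪ p ∪ q → 8 states

8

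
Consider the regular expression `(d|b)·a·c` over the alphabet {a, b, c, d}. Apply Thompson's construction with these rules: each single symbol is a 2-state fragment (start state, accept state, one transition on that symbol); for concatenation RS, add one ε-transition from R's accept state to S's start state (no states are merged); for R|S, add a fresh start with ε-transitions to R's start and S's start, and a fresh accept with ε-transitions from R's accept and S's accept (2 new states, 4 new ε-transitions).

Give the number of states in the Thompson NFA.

10

Building bottom-up:
Each of the 4 symbol leaves contributes a 2-state fragment.
  d|b = 6 states
  (d|b)·a·c = 10 states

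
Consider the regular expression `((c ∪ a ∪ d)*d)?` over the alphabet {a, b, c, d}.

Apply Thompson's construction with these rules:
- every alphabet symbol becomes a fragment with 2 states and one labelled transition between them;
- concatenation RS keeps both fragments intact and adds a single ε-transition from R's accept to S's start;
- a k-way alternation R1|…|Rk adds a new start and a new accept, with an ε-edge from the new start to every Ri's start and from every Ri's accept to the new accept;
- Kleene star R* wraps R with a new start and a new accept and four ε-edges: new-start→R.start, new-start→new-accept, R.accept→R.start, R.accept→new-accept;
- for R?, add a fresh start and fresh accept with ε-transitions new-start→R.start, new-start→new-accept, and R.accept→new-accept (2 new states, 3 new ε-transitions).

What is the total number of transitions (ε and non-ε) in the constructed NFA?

18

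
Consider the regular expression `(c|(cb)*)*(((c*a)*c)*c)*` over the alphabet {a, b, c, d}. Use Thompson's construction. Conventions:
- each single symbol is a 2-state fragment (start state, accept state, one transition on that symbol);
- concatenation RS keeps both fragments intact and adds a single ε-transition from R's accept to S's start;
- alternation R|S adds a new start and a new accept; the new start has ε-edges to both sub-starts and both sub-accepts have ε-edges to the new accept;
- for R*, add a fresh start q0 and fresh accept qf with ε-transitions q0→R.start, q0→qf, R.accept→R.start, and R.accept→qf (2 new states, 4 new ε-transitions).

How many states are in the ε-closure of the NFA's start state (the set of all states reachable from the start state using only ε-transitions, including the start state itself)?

20

Let C(F) = |ε-closure(F.start)| within fragment F, and note whether F accepts ε. Symbol fragments have C = 1 and do not accept ε. Then:
  cb — same as the first factor's closure: |ε-closure| = 1
  (cb)* — the star's fresh start ε-reaches both the body's start and the fresh accept: |ε-closure| = 2 + 1 = 3
  c|(cb)* — new start ε-reaches every alternative's start; at least one alternative accepts ε, so the union's new accept is reached too: |ε-closure| = 1 + 1 + 3 + 1 = 6
  (c|(cb)*)* — the star's fresh start ε-reaches both the body's start and the fresh accept: |ε-closure| = 2 + 6 = 8
  c* — new start has ε-edges to the inner start and to the new accept, so |ε-closure| = 2 + 1 = 3
  c*a — the left operand accepts ε, so the closure extends into the next operand (via the concat ε-link); |ε-closure| = 3 + 1 = 4
  (c*a)* — new start has ε-edges to the inner start and to the new accept, so |ε-closure| = 2 + 4 = 6
  (c*a)*c — |ε-closure| = 6 + 1 = 7 (closure spills across the concat boundary because the left factor accepts ε)
  ((c*a)*c)* — |ε-closure| = 1 (new start) + 7 (body) + 1 (new accept) = 9
  ((c*a)*c)*c — the left operand accepts ε, so the closure extends into the next operand (via the concat ε-link); |ε-closure| = 9 + 1 = 10
  (((c*a)*c)*c)* — new start has ε-edges to the inner start and to the new accept, so |ε-closure| = 2 + 10 = 12
  (c|(cb)*)*(((c*a)*c)*c)* — |ε-closure| = 8 + 12 = 20 (closure spills across the concat boundary because the left factor accepts ε)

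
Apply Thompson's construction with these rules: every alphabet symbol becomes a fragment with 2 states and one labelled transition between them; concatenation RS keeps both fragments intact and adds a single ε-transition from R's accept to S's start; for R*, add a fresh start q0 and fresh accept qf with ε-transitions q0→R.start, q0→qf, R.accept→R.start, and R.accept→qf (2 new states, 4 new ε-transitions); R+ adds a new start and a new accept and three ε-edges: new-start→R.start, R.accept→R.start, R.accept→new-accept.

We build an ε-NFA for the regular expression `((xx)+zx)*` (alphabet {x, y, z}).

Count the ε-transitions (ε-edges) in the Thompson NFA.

10

Per subexpression:
Each of the 4 symbol leaves contributes 0 ε-transitions.
  xx — 1 ε-transition
  (xx)+ — 4 ε-transitions
  (xx)+zx — 6 ε-transitions
  ((xx)+zx)* — 10 ε-transitions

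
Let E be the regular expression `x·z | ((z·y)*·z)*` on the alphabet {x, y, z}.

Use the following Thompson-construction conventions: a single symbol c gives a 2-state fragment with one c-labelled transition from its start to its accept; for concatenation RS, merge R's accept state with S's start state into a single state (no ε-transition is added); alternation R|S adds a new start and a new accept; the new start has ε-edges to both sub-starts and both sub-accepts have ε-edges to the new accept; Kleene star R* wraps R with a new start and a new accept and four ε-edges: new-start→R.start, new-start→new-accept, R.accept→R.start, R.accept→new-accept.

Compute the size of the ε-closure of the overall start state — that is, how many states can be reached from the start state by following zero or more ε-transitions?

8

Let C(F) = |ε-closure(F.start)| within fragment F, and note whether F accepts ε. Symbol fragments have C = 1 and do not accept ε. Then:
  x·z — |closure| equals the left operand's closure size = 1 (its accept is not ε-reachable, so the closure stops there)
  z·y — |closure| equals the left operand's closure size = 1 (its accept is not ε-reachable, so the closure stops there)
  (z·y)* — new start has ε-edges to the inner start and to the new accept, so |closure| = 2 + 1 = 3
  (z·y)*·z — |closure| = 3 + (1−1) = 3 (closure spills across the concat boundary because the left factor accepts ε)
  ((z·y)*·z)* — new start has ε-edges to the inner start and to the new accept, so |closure| = 2 + 3 = 5
  x·z | ((z·y)*·z)* — new start ε-reaches every alternative's start; at least one alternative accepts ε, so the union's new accept is reached too: |closure| = 1 + 1 + 5 + 1 = 8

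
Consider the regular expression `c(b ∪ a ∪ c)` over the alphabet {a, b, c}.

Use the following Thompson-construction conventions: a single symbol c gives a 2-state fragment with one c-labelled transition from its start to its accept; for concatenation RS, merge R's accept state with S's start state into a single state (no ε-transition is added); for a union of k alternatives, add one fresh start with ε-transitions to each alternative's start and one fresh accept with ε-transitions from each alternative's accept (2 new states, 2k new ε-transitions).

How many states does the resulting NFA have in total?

Building bottom-up:
Each of the 4 symbol leaves contributes a 2-state fragment.
  b ∪ a ∪ c : 8 states
  c(b ∪ a ∪ c) : 9 states

9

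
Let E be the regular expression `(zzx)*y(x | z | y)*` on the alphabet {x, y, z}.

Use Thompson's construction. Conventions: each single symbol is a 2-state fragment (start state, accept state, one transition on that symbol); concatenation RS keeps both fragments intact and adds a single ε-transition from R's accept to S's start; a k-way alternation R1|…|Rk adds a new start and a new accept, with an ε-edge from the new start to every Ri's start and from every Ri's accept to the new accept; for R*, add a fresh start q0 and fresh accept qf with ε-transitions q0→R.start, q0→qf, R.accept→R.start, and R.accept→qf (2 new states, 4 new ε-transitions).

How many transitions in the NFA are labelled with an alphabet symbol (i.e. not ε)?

Bottom-up over the parse tree:
Each of the 7 symbol leaves contributes exactly 1 symbol transition.
  zzx → 3 symbol transitions
  (zzx)* → 3 symbol transitions
  x | z | y → 3 symbol transitions
  (x | z | y)* → 3 symbol transitions
  (zzx)*y(x | z | y)* → 7 symbol transitions

7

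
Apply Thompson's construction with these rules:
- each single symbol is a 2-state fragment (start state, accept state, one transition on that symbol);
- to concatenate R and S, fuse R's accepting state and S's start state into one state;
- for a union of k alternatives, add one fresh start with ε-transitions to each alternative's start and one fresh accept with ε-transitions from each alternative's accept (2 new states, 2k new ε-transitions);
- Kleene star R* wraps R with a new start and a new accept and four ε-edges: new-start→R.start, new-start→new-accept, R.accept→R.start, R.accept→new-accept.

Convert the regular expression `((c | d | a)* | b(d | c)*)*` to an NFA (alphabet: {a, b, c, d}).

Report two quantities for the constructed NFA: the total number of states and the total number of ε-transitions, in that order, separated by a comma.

23, 26

Recursing over subexpressions:
Each of the 6 symbol leaves contributes 2 states and 0 ε-transitions.
  c | d | a → 8 states, 6 ε-transitions
  (c | d | a)* → 10 states, 10 ε-transitions
  d | c → 6 states, 4 ε-transitions
  (d | c)* → 8 states, 8 ε-transitions
  b(d | c)* → 9 states, 8 ε-transitions
  (c | d | a)* | b(d | c)* → 21 states, 22 ε-transitions
  ((c | d | a)* | b(d | c)*)* → 23 states, 26 ε-transitions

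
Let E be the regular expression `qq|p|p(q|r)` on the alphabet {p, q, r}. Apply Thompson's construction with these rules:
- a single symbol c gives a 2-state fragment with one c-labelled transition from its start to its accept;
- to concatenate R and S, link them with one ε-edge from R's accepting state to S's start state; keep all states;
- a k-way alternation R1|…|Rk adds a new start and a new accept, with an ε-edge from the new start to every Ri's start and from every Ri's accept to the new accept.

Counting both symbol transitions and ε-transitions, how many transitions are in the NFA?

By structural recursion:
Each of the 6 symbol leaves contributes 1 transition (1 symbol, 0 ε).
  qq : 3 transitions (2 symbol, 1 ε)
  q|r : 6 transitions (2 symbol, 4 ε)
  p(q|r) : 8 transitions (3 symbol, 5 ε)
  qq|p|p(q|r) : 18 transitions (6 symbol, 12 ε)

18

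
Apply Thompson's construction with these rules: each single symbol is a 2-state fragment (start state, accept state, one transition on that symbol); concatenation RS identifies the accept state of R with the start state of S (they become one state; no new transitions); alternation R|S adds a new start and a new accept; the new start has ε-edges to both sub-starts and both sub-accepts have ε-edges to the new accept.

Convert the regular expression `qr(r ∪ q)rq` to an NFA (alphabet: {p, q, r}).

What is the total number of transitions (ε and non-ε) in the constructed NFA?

Bottom-up over the parse tree:
Each of the 6 symbol leaves contributes 1 transition (1 symbol, 0 ε).
  r ∪ q = 6 transitions (2 symbol, 4 ε)
  qr(r ∪ q)rq = 10 transitions (6 symbol, 4 ε)

10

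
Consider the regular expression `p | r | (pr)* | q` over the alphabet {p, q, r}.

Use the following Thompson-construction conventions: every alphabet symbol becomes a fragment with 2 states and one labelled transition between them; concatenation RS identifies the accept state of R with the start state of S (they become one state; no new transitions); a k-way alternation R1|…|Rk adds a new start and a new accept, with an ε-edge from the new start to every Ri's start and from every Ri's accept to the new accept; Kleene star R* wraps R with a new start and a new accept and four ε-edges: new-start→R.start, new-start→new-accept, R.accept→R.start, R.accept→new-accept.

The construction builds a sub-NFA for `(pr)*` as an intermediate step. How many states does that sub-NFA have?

Fragment for `(pr)*`:
Each of the 2 symbol leaves contributes a 2-state fragment.
  pr → 3 states
  (pr)* → 5 states

5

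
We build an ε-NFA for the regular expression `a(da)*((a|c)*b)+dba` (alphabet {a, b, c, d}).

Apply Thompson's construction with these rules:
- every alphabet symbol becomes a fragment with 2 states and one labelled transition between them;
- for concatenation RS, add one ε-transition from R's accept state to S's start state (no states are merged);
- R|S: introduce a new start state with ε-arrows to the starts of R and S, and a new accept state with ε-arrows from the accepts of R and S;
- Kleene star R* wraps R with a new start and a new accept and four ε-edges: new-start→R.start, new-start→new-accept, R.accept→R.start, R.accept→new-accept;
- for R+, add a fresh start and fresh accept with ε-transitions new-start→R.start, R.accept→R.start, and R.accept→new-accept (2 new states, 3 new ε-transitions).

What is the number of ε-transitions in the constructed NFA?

Per subexpression:
Each of the 9 symbol leaves contributes 0 ε-transitions.
  da — 1 ε-transition
  (da)* — 5 ε-transitions
  a|c — 4 ε-transitions
  (a|c)* — 8 ε-transitions
  (a|c)*b — 9 ε-transitions
  ((a|c)*b)+ — 12 ε-transitions
  a(da)*((a|c)*b)+dba — 22 ε-transitions

22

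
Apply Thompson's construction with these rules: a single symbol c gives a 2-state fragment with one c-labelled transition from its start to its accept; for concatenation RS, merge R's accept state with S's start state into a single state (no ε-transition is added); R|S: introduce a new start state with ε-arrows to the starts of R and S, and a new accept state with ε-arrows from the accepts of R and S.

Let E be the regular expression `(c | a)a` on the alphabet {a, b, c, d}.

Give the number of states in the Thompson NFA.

7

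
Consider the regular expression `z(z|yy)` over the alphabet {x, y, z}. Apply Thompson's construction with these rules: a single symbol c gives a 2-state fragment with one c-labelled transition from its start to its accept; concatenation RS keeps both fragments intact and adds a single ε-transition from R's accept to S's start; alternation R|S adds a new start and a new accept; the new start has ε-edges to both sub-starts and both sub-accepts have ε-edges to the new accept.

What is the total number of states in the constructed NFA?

10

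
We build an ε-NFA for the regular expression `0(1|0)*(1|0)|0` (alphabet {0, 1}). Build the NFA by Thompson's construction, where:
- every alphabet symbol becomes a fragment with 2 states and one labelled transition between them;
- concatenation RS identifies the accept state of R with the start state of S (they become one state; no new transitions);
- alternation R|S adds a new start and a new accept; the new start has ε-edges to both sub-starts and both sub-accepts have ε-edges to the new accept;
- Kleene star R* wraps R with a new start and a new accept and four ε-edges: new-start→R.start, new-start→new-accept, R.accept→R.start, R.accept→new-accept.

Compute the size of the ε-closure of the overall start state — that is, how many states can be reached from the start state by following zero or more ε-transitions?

3

Let C(F) = |ε-closure(F.start)| within fragment F, and note whether F accepts ε. Symbol fragments have C = 1 and do not accept ε. Then:
  1|0 → C = 1 + 1 + 1 = 3 (the new accept is not ε-reachable since no branch accepts ε)
  (1|0)* → C = 1 (new start) + 3 (body) + 1 (new accept) = 5
  1|0 → new start ε-reaches every alternative's start; none of them accept ε, so the new accept is not reached: C = 1 + 1 + 1 = 3
  0(1|0)*(1|0) → C equals the left operand's closure size = 1 (its accept is not ε-reachable, so the closure stops there)
  0(1|0)*(1|0)|0 → new start ε-reaches every alternative's start; none of them accept ε, so the new accept is not reached: C = 1 + 1 + 1 = 3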